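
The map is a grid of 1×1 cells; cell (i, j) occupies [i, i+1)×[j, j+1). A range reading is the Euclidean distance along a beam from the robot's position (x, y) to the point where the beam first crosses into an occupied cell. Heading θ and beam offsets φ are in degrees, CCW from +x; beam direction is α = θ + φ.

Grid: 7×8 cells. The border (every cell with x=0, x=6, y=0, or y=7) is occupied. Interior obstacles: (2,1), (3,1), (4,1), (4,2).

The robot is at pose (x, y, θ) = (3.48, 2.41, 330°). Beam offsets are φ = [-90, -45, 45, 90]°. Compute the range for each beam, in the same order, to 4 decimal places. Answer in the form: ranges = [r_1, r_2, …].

ranges = [0.4734, 0.4245, 0.5383, 5.0400]

beam 1: φ=-90°, α=240°
  d=(-0.5000,-0.8660)  start (3,2)  tX=0.9600 tY=0.4734  stride 1/|dx|=2.0000 1/|dy|=1.1547
    cross y-line → (3,1), t=0.4734 (wall)
  → r_1 = 0.4734
beam 2: φ=-45°, α=285°
  d=(0.2588,-0.9659)  start (3,2)  tX=2.0091 tY=0.4245  stride 1/|dx|=3.8637 1/|dy|=1.0353
    cross y-line → (3,1), t=0.4245 (wall)
  → r_2 = 0.4245
beam 3: φ=45°, α=15°
  d=(0.9659,0.2588)  start (3,2)  tX=0.5383 tY=2.2796  stride 1/|dx|=1.0353 1/|dy|=3.8637
    cross x-line → (4,2), t=0.5383 (wall)
  → r_3 = 0.5383
beam 4: φ=90°, α=60°
  d=(0.5000,0.8660)  start (3,2)  tX=1.0400 tY=0.6813  stride 1/|dx|=2.0000 1/|dy|=1.1547
    cross y-line → (3,3), t=0.6813
    cross x-line → (4,3), t=1.0400
    cross y-line → (4,4), t=1.8360
    cross y-line → (4,5), t=2.9907
    cross x-line → (5,5), t=3.0400
    cross y-line → (5,6), t=4.1454
    cross x-line → (6,6), t=5.0400 (wall)
  → r_4 = 5.0400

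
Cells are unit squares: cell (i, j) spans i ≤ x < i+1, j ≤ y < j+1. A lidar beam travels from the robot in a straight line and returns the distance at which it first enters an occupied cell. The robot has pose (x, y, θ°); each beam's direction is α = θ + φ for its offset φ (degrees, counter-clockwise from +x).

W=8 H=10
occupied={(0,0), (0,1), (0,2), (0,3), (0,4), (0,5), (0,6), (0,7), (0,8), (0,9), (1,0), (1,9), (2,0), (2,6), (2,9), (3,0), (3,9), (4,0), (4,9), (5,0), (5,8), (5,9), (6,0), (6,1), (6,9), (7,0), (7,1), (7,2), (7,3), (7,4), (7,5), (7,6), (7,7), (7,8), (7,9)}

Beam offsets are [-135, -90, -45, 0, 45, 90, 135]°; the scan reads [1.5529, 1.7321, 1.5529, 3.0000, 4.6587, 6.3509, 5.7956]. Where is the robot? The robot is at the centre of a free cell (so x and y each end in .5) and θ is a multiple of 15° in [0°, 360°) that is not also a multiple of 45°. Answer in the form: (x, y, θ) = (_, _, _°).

(x, y, θ) = (2.5, 2.5, 330°)

Enumerate (i+0.5, j+0.5, θ) over the 45 free cells and 16 admissible headings. For each, cast all 7 beams and compare to the given ranges.
  (5.5, 2.5, 240°): beam 1 = 6.7293 ≠ 1.5529 ✗
  (2.5, 1.5, 210°): beam 1 = 7.7646 ≠ 1.5529 ✗
  (6.5, 7.5, 75°): beam 1 = 1.0000 ≠ 1.5529 ✗
  (4.5, 4.5, 150°): beam 1 = 2.5882 ≠ 1.5529 ✗
  (6.5, 7.5, 120°): beam 1 = 0.5176 ≠ 1.5529 ✗
  …
  (2.5, 2.5, 330°): r_1=1.5529, r_2=1.7321, r_3=1.5529, r_4=3.0000, r_5=4.6587, r_6=6.3509, r_7=5.7956 — all match ✓
No second candidate reproduces the full scan.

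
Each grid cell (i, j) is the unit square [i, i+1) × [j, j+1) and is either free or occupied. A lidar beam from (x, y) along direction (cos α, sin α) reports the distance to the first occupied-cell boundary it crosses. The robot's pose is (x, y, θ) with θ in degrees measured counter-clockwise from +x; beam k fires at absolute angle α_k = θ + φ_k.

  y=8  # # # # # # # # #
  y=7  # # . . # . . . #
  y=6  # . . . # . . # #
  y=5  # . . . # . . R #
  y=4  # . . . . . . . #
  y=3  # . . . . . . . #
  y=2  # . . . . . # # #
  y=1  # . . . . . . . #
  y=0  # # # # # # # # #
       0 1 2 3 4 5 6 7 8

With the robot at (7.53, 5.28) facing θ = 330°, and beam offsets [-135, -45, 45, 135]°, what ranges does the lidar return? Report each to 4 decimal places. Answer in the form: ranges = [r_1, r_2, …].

ranges = [6.7604, 1.8159, 0.4866, 0.7454]

beam 1: φ=-135°, α=195°
  direction (-0.9659, -0.2588); cell (7,5); t to first gridline: x 0.5487, y 1.0818 (then +1.0353 / +3.8637)
    (6,5) via x @ 0.5487
    (6,4) via y @ 1.0818
    (5,4) via x @ 1.5840
    (4,4) via x @ 2.6192
    (3,4) via x @ 3.6545
    (2,4) via x @ 4.6898
    (2,3) via y @ 4.9455
    (1,3) via x @ 5.7251
    (0,3) via x @ 6.7604  # hit
  → r_1 = 6.7604
beam 2: φ=-45°, α=285°
  direction (0.2588, -0.9659); cell (7,5); t to first gridline: x 1.8159, y 0.2899 (then +3.8637 / +1.0353)
    (7,4) via y @ 0.2899
    (7,3) via y @ 1.3252
    (8,3) via x @ 1.8159  # hit
  → r_2 = 1.8159
beam 3: φ=45°, α=15°
  direction (0.9659, 0.2588); cell (7,5); t to first gridline: x 0.4866, y 2.7819 (then +1.0353 / +3.8637)
    (8,5) via x @ 0.4866  # hit
  → r_3 = 0.4866
beam 4: φ=135°, α=105°
  direction (-0.2588, 0.9659); cell (7,5); t to first gridline: x 2.0478, y 0.7454 (then +3.8637 / +1.0353)
    (7,6) via y @ 0.7454  # hit
  → r_4 = 0.7454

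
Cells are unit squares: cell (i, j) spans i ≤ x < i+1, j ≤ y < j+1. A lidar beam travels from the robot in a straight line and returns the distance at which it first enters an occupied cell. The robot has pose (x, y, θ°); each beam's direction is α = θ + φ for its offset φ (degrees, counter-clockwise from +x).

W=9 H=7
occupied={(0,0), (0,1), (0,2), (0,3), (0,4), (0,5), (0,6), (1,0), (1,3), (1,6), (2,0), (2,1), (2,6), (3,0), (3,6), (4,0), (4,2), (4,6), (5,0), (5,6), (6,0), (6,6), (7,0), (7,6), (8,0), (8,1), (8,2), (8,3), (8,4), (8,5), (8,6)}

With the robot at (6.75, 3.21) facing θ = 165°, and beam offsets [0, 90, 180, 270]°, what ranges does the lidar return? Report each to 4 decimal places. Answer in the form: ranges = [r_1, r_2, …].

beam 1: φ=0°, α=165°
  cosα=-0.9659 sinα=0.2588 | (6,3) | tMaxX 0.7765 tMaxY 3.0523 | tΔX 1.0353 tΔY 3.8637
    t=0.7765 [x] (5,3)
    t=1.8117 [x] (4,3)
    t=2.8470 [x] (3,3)
    t=3.0523 [y] (3,4)
    t=3.8823 [x] (2,4)
    t=4.9176 [x] (1,4)
    t=5.9528 [x] (0,4) — stop
  → r_1 = 5.9528
beam 2: φ=90°, α=255°
  cosα=-0.2588 sinα=-0.9659 | (6,3) | tMaxX 2.8978 tMaxY 0.2174 | tΔX 3.8637 tΔY 1.0353
    t=0.2174 [y] (6,2)
    t=1.2527 [y] (6,1)
    t=2.2880 [y] (6,0) — stop
  → r_2 = 2.2880
beam 3: φ=180°, α=345°
  cosα=0.9659 sinα=-0.2588 | (6,3) | tMaxX 0.2588 tMaxY 0.8114 | tΔX 1.0353 tΔY 3.8637
    t=0.2588 [x] (7,3)
    t=0.8114 [y] (7,2)
    t=1.2941 [x] (8,2) — stop
  → r_3 = 1.2941
beam 4: φ=270°, α=75°
  cosα=0.2588 sinα=0.9659 | (6,3) | tMaxX 0.9659 tMaxY 0.8179 | tΔX 3.8637 tΔY 1.0353
    t=0.8179 [y] (6,4)
    t=0.9659 [x] (7,4)
    t=1.8531 [y] (7,5)
    t=2.8884 [y] (7,6) — stop
  → r_4 = 2.8884

ranges = [5.9528, 2.2880, 1.2941, 2.8884]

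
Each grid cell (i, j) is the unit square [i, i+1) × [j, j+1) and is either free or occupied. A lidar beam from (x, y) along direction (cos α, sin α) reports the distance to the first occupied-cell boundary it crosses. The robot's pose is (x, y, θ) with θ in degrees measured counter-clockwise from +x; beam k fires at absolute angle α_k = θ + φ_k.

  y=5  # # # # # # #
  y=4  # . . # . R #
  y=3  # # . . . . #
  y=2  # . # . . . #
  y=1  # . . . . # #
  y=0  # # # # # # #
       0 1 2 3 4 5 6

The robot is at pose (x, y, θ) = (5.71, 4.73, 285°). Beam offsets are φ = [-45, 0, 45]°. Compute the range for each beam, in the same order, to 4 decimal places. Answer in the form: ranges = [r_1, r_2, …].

ranges = [4.3070, 1.1205, 0.3349]

beam 1: φ=-45°, α=240°
  dir = (cos 240°, sin 240°) = (-0.5000, -0.8660); from cell (5,4)
  next x-line at t=1.4200, next y-line at t=0.8429; Δt_x=2.0000, Δt_y=1.1547
    y: enter (5,3) at t=0.8429
    x: enter (4,3) at t=1.4200
    y: enter (4,2) at t=1.9976
    y: enter (4,1) at t=3.1523
    x: enter (3,1) at t=3.4200
    y: enter (3,0) at t=4.3070 ← occupied
  → r_1 = 4.3070
beam 2: φ=0°, α=285°
  dir = (cos 285°, sin 285°) = (0.2588, -0.9659); from cell (5,4)
  next x-line at t=1.1205, next y-line at t=0.7558; Δt_x=3.8637, Δt_y=1.0353
    y: enter (5,3) at t=0.7558
    x: enter (6,3) at t=1.1205 ← occupied
  → r_2 = 1.1205
beam 3: φ=45°, α=330°
  dir = (cos 330°, sin 330°) = (0.8660, -0.5000); from cell (5,4)
  next x-line at t=0.3349, next y-line at t=1.4600; Δt_x=1.1547, Δt_y=2.0000
    x: enter (6,4) at t=0.3349 ← occupied
  → r_3 = 0.3349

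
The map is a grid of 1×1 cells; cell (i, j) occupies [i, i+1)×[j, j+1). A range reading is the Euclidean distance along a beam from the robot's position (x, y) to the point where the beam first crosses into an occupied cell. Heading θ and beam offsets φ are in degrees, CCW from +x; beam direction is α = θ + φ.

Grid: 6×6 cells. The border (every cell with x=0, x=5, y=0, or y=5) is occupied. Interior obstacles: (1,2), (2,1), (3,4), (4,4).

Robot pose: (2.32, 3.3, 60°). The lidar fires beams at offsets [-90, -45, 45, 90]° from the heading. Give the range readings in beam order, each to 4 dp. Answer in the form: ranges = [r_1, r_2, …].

beam 1: φ=-90°, α=330°
  d=(0.8660,-0.5000)  start (2,3)  tX=0.7852 tY=0.6000  stride 1/|dx|=1.1547 1/|dy|=2.0000
    cross y-line → (2,2), t=0.6000
    cross x-line → (3,2), t=0.7852
    cross x-line → (4,2), t=1.9399
    cross y-line → (4,1), t=2.6000
    cross x-line → (5,1), t=3.0946 (wall)
  → r_1 = 3.0946
beam 2: φ=-45°, α=15°
  d=(0.9659,0.2588)  start (2,3)  tX=0.7040 tY=2.7046  stride 1/|dx|=1.0353 1/|dy|=3.8637
    cross x-line → (3,3), t=0.7040
    cross x-line → (4,3), t=1.7393
    cross y-line → (4,4), t=2.7046 (wall)
  → r_2 = 2.7046
beam 3: φ=45°, α=105°
  d=(-0.2588,0.9659)  start (2,3)  tX=1.2364 tY=0.7247  stride 1/|dx|=3.8637 1/|dy|=1.0353
    cross y-line → (2,4), t=0.7247
    cross x-line → (1,4), t=1.2364
    cross y-line → (1,5), t=1.7600 (wall)
  → r_3 = 1.7600
beam 4: φ=90°, α=150°
  d=(-0.8660,0.5000)  start (2,3)  tX=0.3695 tY=1.4000  stride 1/|dx|=1.1547 1/|dy|=2.0000
    cross x-line → (1,3), t=0.3695
    cross y-line → (1,4), t=1.4000
    cross x-line → (0,4), t=1.5242 (wall)
  → r_4 = 1.5242

ranges = [3.0946, 2.7046, 1.7600, 1.5242]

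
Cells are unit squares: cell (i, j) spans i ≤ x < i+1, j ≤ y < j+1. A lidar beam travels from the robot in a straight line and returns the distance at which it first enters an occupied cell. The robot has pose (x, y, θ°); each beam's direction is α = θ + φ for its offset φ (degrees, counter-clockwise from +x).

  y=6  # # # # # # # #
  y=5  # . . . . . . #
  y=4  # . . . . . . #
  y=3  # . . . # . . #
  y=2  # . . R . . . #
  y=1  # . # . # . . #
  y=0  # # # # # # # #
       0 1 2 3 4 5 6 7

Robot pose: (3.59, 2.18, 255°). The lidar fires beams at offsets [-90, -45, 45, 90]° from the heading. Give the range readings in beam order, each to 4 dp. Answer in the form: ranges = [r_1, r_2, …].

ranges = [2.6814, 0.6813, 0.8200, 0.6955]

beam 1: φ=-90°, α=165°
  cosα=-0.9659 sinα=0.2588 | (3,2) | tMaxX 0.6108 tMaxY 3.1682 | tΔX 1.0353 tΔY 3.8637
    t=0.6108 [x] (2,2)
    t=1.6461 [x] (1,2)
    t=2.6814 [x] (0,2) — stop
  → r_1 = 2.6814
beam 2: φ=-45°, α=210°
  cosα=-0.8660 sinα=-0.5000 | (3,2) | tMaxX 0.6813 tMaxY 0.3600 | tΔX 1.1547 tΔY 2.0000
    t=0.3600 [y] (3,1)
    t=0.6813 [x] (2,1) — stop
  → r_2 = 0.6813
beam 3: φ=45°, α=300°
  cosα=0.5000 sinα=-0.8660 | (3,2) | tMaxX 0.8200 tMaxY 0.2078 | tΔX 2.0000 tΔY 1.1547
    t=0.2078 [y] (3,1)
    t=0.8200 [x] (4,1) — stop
  → r_3 = 0.8200
beam 4: φ=90°, α=345°
  cosα=0.9659 sinα=-0.2588 | (3,2) | tMaxX 0.4245 tMaxY 0.6955 | tΔX 1.0353 tΔY 3.8637
    t=0.4245 [x] (4,2)
    t=0.6955 [y] (4,1) — stop
  → r_4 = 0.6955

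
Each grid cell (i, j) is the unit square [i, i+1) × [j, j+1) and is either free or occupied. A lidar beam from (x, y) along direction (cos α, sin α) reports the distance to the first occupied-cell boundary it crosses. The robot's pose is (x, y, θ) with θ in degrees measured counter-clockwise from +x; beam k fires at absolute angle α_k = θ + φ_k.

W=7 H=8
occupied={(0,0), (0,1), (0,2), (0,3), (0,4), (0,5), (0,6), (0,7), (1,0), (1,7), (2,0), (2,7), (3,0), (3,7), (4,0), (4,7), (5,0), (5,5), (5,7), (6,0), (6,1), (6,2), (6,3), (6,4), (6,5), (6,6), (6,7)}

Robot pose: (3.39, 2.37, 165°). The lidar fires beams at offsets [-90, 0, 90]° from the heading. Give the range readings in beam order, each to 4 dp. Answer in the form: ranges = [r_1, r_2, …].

beam 1: φ=-90°, α=75°
  cosα=0.2588 sinα=0.9659 | (3,2) | tMaxX 2.3569 tMaxY 0.6522 | tΔX 3.8637 tΔY 1.0353
    t=0.6522 [y] (3,3)
    t=1.6875 [y] (3,4)
    t=2.3569 [x] (4,4)
    t=2.7228 [y] (4,5)
    t=3.7581 [y] (4,6)
    t=4.7933 [y] (4,7) — stop
  → r_1 = 4.7933
beam 2: φ=0°, α=165°
  cosα=-0.9659 sinα=0.2588 | (3,2) | tMaxX 0.4038 tMaxY 2.4341 | tΔX 1.0353 tΔY 3.8637
    t=0.4038 [x] (2,2)
    t=1.4390 [x] (1,2)
    t=2.4341 [y] (1,3)
    t=2.4743 [x] (0,3) — stop
  → r_2 = 2.4743
beam 3: φ=90°, α=255°
  cosα=-0.2588 sinα=-0.9659 | (3,2) | tMaxX 1.5068 tMaxY 0.3831 | tΔX 3.8637 tΔY 1.0353
    t=0.3831 [y] (3,1)
    t=1.4183 [y] (3,0) — stop
  → r_3 = 1.4183

ranges = [4.7933, 2.4743, 1.4183]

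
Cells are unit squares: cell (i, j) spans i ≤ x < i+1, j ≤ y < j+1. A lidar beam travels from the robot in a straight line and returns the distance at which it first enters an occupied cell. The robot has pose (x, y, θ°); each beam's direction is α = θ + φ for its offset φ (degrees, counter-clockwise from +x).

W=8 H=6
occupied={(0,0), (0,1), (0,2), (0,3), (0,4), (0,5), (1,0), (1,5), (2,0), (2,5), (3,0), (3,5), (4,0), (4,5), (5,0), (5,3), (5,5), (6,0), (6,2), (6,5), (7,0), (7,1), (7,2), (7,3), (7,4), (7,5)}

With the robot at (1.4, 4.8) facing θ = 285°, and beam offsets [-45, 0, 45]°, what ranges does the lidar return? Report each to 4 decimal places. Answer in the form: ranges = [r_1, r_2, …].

ranges = [0.8000, 3.9340, 5.3116]

beam 1: φ=-45°, α=240°
  direction (-0.5000, -0.8660); cell (1,4); t to first gridline: x 0.8000, y 0.9238 (then +2.0000 / +1.1547)
    (0,4) via x @ 0.8000  # hit
  → r_1 = 0.8000
beam 2: φ=0°, α=285°
  direction (0.2588, -0.9659); cell (1,4); t to first gridline: x 2.3182, y 0.8282 (then +3.8637 / +1.0353)
    (1,3) via y @ 0.8282
    (1,2) via y @ 1.8635
    (2,2) via x @ 2.3182
    (2,1) via y @ 2.8988
    (2,0) via y @ 3.9340  # hit
  → r_2 = 3.9340
beam 3: φ=45°, α=330°
  direction (0.8660, -0.5000); cell (1,4); t to first gridline: x 0.6928, y 1.6000 (then +1.1547 / +2.0000)
    (2,4) via x @ 0.6928
    (2,3) via y @ 1.6000
    (3,3) via x @ 1.8475
    (4,3) via x @ 3.0022
    (4,2) via y @ 3.6000
    (5,2) via x @ 4.1569
    (6,2) via x @ 5.3116  # hit
  → r_3 = 5.3116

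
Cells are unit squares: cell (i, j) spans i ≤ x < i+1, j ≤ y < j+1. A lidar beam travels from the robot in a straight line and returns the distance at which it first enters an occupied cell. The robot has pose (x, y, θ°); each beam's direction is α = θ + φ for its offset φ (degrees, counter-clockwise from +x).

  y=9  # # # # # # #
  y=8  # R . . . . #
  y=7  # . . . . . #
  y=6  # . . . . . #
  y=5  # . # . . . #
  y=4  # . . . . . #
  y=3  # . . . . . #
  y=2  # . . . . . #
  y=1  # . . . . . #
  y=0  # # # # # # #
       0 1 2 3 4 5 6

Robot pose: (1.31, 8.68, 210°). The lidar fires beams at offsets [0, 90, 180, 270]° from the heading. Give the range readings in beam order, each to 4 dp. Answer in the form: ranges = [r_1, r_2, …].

beam 1: φ=0°, α=210°
  dir = (cos 210°, sin 210°) = (-0.8660, -0.5000); from cell (1,8)
  next x-line at t=0.3580, next y-line at t=1.3600; Δt_x=1.1547, Δt_y=2.0000
    x: enter (0,8) at t=0.3580 ← occupied
  → r_1 = 0.3580
beam 2: φ=90°, α=300°
  dir = (cos 300°, sin 300°) = (0.5000, -0.8660); from cell (1,8)
  next x-line at t=1.3800, next y-line at t=0.7852; Δt_x=2.0000, Δt_y=1.1547
    y: enter (1,7) at t=0.7852
    x: enter (2,7) at t=1.3800
    y: enter (2,6) at t=1.9399
    y: enter (2,5) at t=3.0946 ← occupied
  → r_2 = 3.0946
beam 3: φ=180°, α=30°
  dir = (cos 30°, sin 30°) = (0.8660, 0.5000); from cell (1,8)
  next x-line at t=0.7967, next y-line at t=0.6400; Δt_x=1.1547, Δt_y=2.0000
    y: enter (1,9) at t=0.6400 ← occupied
  → r_3 = 0.6400
beam 4: φ=270°, α=120°
  dir = (cos 120°, sin 120°) = (-0.5000, 0.8660); from cell (1,8)
  next x-line at t=0.6200, next y-line at t=0.3695; Δt_x=2.0000, Δt_y=1.1547
    y: enter (1,9) at t=0.3695 ← occupied
  → r_4 = 0.3695

ranges = [0.3580, 3.0946, 0.6400, 0.3695]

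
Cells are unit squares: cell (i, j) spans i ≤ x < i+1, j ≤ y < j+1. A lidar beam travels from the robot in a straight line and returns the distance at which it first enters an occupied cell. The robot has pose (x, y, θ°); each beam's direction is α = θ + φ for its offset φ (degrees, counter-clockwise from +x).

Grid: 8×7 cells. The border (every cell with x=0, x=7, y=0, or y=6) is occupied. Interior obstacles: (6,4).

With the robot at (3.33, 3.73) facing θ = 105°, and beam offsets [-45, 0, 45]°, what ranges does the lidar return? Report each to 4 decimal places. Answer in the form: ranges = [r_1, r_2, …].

beam 1: φ=-45°, α=60°
  dir = (cos 60°, sin 60°) = (0.5000, 0.8660); from cell (3,3)
  next x-line at t=1.3400, next y-line at t=0.3118; Δt_x=2.0000, Δt_y=1.1547
    y: enter (3,4) at t=0.3118
    x: enter (4,4) at t=1.3400
    y: enter (4,5) at t=1.4665
    y: enter (4,6) at t=2.6212 ← occupied
  → r_1 = 2.6212
beam 2: φ=0°, α=105°
  dir = (cos 105°, sin 105°) = (-0.2588, 0.9659); from cell (3,3)
  next x-line at t=1.2750, next y-line at t=0.2795; Δt_x=3.8637, Δt_y=1.0353
    y: enter (3,4) at t=0.2795
    x: enter (2,4) at t=1.2750
    y: enter (2,5) at t=1.3148
    y: enter (2,6) at t=2.3501 ← occupied
  → r_2 = 2.3501
beam 3: φ=45°, α=150°
  dir = (cos 150°, sin 150°) = (-0.8660, 0.5000); from cell (3,3)
  next x-line at t=0.3811, next y-line at t=0.5400; Δt_x=1.1547, Δt_y=2.0000
    x: enter (2,3) at t=0.3811
    y: enter (2,4) at t=0.5400
    x: enter (1,4) at t=1.5358
    y: enter (1,5) at t=2.5400
    x: enter (0,5) at t=2.6905 ← occupied
  → r_3 = 2.6905

ranges = [2.6212, 2.3501, 2.6905]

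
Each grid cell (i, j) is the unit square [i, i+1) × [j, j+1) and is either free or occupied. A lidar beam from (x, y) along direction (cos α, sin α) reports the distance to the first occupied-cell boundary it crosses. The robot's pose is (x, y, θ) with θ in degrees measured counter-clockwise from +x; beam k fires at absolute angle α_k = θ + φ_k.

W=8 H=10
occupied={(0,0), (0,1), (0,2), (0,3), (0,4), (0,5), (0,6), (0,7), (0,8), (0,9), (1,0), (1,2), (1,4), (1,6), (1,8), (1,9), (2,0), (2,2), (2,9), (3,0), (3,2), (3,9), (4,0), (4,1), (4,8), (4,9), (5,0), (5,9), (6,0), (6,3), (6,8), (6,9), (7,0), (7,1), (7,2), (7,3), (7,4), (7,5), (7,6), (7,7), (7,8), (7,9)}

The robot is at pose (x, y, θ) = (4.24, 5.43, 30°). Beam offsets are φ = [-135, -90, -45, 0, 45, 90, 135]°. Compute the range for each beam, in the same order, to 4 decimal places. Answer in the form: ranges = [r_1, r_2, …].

beam 1: φ=-135°, α=255°
  cosα=-0.2588 sinα=-0.9659 | (4,5) | tMaxX 0.9273 tMaxY 0.4452 | tΔX 3.8637 tΔY 1.0353
    t=0.4452 [y] (4,4)
    t=0.9273 [x] (3,4)
    t=1.4804 [y] (3,3)
    t=2.5157 [y] (3,2) — stop
  → r_1 = 2.5157
beam 2: φ=-90°, α=300°
  cosα=0.5000 sinα=-0.8660 | (4,5) | tMaxX 1.5200 tMaxY 0.4965 | tΔX 2.0000 tΔY 1.1547
    t=0.4965 [y] (4,4)
    t=1.5200 [x] (5,4)
    t=1.6512 [y] (5,3)
    t=2.8059 [y] (5,2)
    t=3.5200 [x] (6,2)
    t=3.9606 [y] (6,1)
    t=5.1153 [y] (6,0) — stop
  → r_2 = 5.1153
beam 3: φ=-45°, α=345°
  cosα=0.9659 sinα=-0.2588 | (4,5) | tMaxX 0.7868 tMaxY 1.6614 | tΔX 1.0353 tΔY 3.8637
    t=0.7868 [x] (5,5)
    t=1.6614 [y] (5,4)
    t=1.8221 [x] (6,4)
    t=2.8574 [x] (7,4) — stop
  → r_3 = 2.8574
beam 4: φ=0°, α=30°
  cosα=0.8660 sinα=0.5000 | (4,5) | tMaxX 0.8776 tMaxY 1.1400 | tΔX 1.1547 tΔY 2.0000
    t=0.8776 [x] (5,5)
    t=1.1400 [y] (5,6)
    t=2.0323 [x] (6,6)
    t=3.1400 [y] (6,7)
    t=3.1870 [x] (7,7) — stop
  → r_4 = 3.1870
beam 5: φ=45°, α=75°
  cosα=0.2588 sinα=0.9659 | (4,5) | tMaxX 2.9364 tMaxY 0.5901 | tΔX 3.8637 tΔY 1.0353
    t=0.5901 [y] (4,6)
    t=1.6254 [y] (4,7)
    t=2.6607 [y] (4,8) — stop
  → r_5 = 2.6607
beam 6: φ=90°, α=120°
  cosα=-0.5000 sinα=0.8660 | (4,5) | tMaxX 0.4800 tMaxY 0.6582 | tΔX 2.0000 tΔY 1.1547
    t=0.4800 [x] (3,5)
    t=0.6582 [y] (3,6)
    t=1.8129 [y] (3,7)
    t=2.4800 [x] (2,7)
    t=2.9676 [y] (2,8)
    t=4.1223 [y] (2,9) — stop
  → r_6 = 4.1223
beam 7: φ=135°, α=165°
  cosα=-0.9659 sinα=0.2588 | (4,5) | tMaxX 0.2485 tMaxY 2.2023 | tΔX 1.0353 tΔY 3.8637
    t=0.2485 [x] (3,5)
    t=1.2837 [x] (2,5)
    t=2.2023 [y] (2,6)
    t=2.3190 [x] (1,6) — stop
  → r_7 = 2.3190

ranges = [2.5157, 5.1153, 2.8574, 3.1870, 2.6607, 4.1223, 2.3190]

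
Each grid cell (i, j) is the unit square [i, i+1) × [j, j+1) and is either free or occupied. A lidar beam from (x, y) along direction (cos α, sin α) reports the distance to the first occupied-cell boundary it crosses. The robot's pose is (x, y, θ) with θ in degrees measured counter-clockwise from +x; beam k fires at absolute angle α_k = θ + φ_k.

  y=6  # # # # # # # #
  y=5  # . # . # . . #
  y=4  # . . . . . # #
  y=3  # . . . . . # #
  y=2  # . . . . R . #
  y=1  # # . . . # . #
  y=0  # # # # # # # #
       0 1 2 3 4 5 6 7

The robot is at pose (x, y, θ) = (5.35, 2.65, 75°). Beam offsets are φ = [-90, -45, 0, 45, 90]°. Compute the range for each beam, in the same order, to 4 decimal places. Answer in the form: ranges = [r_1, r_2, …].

ranges = [1.7082, 0.7506, 3.4682, 3.8682, 4.5035]

beam 1: φ=-90°, α=345°
  direction (0.9659, -0.2588); cell (5,2); t to first gridline: x 0.6729, y 2.5114 (then +1.0353 / +3.8637)
    (6,2) via x @ 0.6729
    (7,2) via x @ 1.7082  # hit
  → r_1 = 1.7082
beam 2: φ=-45°, α=30°
  direction (0.8660, 0.5000); cell (5,2); t to first gridline: x 0.7506, y 0.7000 (then +1.1547 / +2.0000)
    (5,3) via y @ 0.7000
    (6,3) via x @ 0.7506  # hit
  → r_2 = 0.7506
beam 3: φ=0°, α=75°
  direction (0.2588, 0.9659); cell (5,2); t to first gridline: x 2.5114, y 0.3623 (then +3.8637 / +1.0353)
    (5,3) via y @ 0.3623
    (5,4) via y @ 1.3976
    (5,5) via y @ 2.4329
    (6,5) via x @ 2.5114
    (6,6) via y @ 3.4682  # hit
  → r_3 = 3.4682
beam 4: φ=45°, α=120°
  direction (-0.5000, 0.8660); cell (5,2); t to first gridline: x 0.7000, y 0.4041 (then +2.0000 / +1.1547)
    (5,3) via y @ 0.4041
    (4,3) via x @ 0.7000
    (4,4) via y @ 1.5588
    (3,4) via x @ 2.7000
    (3,5) via y @ 2.7135
    (3,6) via y @ 3.8682  # hit
  → r_4 = 3.8682
beam 5: φ=90°, α=165°
  direction (-0.9659, 0.2588); cell (5,2); t to first gridline: x 0.3623, y 1.3523 (then +1.0353 / +3.8637)
    (4,2) via x @ 0.3623
    (4,3) via y @ 1.3523
    (3,3) via x @ 1.3976
    (2,3) via x @ 2.4329
    (1,3) via x @ 3.4682
    (0,3) via x @ 4.5035  # hit
  → r_5 = 4.5035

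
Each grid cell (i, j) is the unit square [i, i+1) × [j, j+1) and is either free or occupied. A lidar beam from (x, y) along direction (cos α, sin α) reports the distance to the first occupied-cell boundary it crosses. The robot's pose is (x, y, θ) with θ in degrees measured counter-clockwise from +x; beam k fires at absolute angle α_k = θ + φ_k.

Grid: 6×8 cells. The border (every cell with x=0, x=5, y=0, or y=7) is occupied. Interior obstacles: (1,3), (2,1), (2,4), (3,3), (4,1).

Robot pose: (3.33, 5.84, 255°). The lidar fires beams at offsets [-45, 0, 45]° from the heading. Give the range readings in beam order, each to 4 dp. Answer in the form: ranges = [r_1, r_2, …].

beam 1: φ=-45°, α=210°
  d=(-0.8660,-0.5000)  start (3,5)  tX=0.3811 tY=1.6800  stride 1/|dx|=1.1547 1/|dy|=2.0000
    cross x-line → (2,5), t=0.3811
    cross x-line → (1,5), t=1.5358
    cross y-line → (1,4), t=1.6800
    cross x-line → (0,4), t=2.6905 (wall)
  → r_1 = 2.6905
beam 2: φ=0°, α=255°
  d=(-0.2588,-0.9659)  start (3,5)  tX=1.2750 tY=0.8696  stride 1/|dx|=3.8637 1/|dy|=1.0353
    cross y-line → (3,4), t=0.8696
    cross x-line → (2,4), t=1.2750 (wall)
  → r_2 = 1.2750
beam 3: φ=45°, α=300°
  d=(0.5000,-0.8660)  start (3,5)  tX=1.3400 tY=0.9699  stride 1/|dx|=2.0000 1/|dy|=1.1547
    cross y-line → (3,4), t=0.9699
    cross x-line → (4,4), t=1.3400
    cross y-line → (4,3), t=2.1246
    cross y-line → (4,2), t=3.2793
    cross x-line → (5,2), t=3.3400 (wall)
  → r_3 = 3.3400

ranges = [2.6905, 1.2750, 3.3400]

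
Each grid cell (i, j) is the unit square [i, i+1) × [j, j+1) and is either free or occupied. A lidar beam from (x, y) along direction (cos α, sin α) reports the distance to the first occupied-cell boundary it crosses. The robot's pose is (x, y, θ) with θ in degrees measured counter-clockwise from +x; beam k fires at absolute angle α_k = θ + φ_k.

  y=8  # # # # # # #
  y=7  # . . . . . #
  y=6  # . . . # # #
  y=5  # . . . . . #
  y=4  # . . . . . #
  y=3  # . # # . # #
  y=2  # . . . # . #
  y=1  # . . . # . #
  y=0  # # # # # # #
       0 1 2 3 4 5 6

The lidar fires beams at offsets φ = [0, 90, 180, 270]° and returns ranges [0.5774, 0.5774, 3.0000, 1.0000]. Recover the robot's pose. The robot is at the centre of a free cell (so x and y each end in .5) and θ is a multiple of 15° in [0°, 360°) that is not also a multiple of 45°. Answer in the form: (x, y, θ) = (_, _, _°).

(x, y, θ) = (5.5, 5.5, 30°)

The pose lattice has 28·16 = 448 candidates. Test each by forward raycasting.
  (5.5, 2.5, 60°): beam 3 = 1.0000 ≠ 3.0000 ✗
  (4.5, 7.5, 210°): beam 1 = 4.0415 ≠ 0.5774 ✗
  (1.5, 2.5, 165°): beam 1 = 0.5176 ≠ 0.5774 ✗
  (2.5, 4.5, 105°): beam 1 = 3.6235 ≠ 0.5774 ✗
  …
  (5.5, 5.5, 30°): r_1=0.5774, r_2=0.5774, r_3=3.0000, r_4=1.0000 — all match ✓
Only this pose fits every beam.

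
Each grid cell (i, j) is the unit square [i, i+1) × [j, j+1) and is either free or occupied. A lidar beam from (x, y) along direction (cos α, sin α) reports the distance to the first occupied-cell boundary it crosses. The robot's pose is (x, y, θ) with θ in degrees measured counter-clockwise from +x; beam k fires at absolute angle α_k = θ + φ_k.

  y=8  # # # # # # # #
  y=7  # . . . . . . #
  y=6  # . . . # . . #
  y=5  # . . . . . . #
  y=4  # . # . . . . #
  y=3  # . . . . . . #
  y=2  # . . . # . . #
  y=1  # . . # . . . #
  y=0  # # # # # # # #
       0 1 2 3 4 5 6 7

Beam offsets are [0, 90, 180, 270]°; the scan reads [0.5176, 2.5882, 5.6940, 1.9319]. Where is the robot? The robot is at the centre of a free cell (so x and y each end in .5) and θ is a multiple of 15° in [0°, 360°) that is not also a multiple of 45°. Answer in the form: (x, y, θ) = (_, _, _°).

The pose lattice has 38·16 = 608 candidates. Test each by forward raycasting.
  (5.5, 6.5, 345°): beam 1 = 1.5529 ≠ 0.5176 ✗
  (3.5, 3.5, 210°): beam 1 = 2.8868 ≠ 0.5176 ✗
  (6.5, 2.5, 60°): beam 1 = 1.0000 ≠ 0.5176 ✗
  …
  (1.5, 3.5, 195°): r_1=0.5176, r_2=2.5882, r_3=5.6940, r_4=1.9319 — all match ✓
Unique over the lattice → pose = (1.5, 3.5, 195°).

(x, y, θ) = (1.5, 3.5, 195°)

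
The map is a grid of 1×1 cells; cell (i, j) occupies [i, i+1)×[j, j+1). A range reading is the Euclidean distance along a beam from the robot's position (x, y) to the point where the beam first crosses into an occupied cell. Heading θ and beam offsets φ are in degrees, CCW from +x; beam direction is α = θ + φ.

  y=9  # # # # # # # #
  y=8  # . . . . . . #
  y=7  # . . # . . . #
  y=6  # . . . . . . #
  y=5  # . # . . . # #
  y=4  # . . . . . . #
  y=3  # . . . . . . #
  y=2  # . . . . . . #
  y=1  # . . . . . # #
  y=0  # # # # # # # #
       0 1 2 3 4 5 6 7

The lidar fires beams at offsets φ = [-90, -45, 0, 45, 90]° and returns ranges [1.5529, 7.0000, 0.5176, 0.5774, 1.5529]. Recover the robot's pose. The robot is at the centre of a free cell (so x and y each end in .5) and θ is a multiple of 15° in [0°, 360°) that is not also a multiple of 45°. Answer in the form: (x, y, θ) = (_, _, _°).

(x, y, θ) = (2.5, 7.5, 345°)

The pose lattice has 44·16 = 704 candidates. Test each by forward raycasting.
  (1.5, 5.5, 345°): beam 1 = 1.9319 ≠ 1.5529 ✗
  (2.5, 6.5, 210°): beam 1 = 2.8868 ≠ 1.5529 ✗
  (5.5, 4.5, 330°): beam 1 = 4.0415 ≠ 1.5529 ✗
  …
  (2.5, 7.5, 345°): r_1=1.5529, r_2=7.0000, r_3=0.5176, r_4=0.5774, r_5=1.5529 — all match ✓
No second candidate reproduces the full scan.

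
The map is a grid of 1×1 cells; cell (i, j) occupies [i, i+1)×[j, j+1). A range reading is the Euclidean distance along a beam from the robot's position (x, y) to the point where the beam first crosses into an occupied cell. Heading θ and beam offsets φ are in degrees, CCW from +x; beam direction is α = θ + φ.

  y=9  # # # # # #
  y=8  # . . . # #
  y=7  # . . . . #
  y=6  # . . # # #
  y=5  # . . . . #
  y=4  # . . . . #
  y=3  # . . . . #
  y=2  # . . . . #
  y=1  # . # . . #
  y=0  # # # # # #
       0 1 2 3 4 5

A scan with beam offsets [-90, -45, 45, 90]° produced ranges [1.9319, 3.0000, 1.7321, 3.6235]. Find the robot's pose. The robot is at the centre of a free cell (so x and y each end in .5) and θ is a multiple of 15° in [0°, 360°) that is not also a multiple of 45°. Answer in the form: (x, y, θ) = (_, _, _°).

(x, y, θ) = (2.5, 4.5, 165°)

The pose lattice has 28·16 = 448 candidates. Test each by forward raycasting.
  (2.5, 3.5, 30°): beam 1 = 2.8868 ≠ 1.9319 ✗
  (2.5, 6.5, 30°): beam 1 = 5.0000 ≠ 1.9319 ✗
  (2.5, 4.5, 75°): beam 1 = 2.5882 ≠ 1.9319 ✗
  …
  (2.5, 4.5, 165°): r_1=1.9319, r_2=3.0000, r_3=1.7321, r_4=3.6235 — all match ✓
Unique over the lattice → pose = (2.5, 4.5, 165°).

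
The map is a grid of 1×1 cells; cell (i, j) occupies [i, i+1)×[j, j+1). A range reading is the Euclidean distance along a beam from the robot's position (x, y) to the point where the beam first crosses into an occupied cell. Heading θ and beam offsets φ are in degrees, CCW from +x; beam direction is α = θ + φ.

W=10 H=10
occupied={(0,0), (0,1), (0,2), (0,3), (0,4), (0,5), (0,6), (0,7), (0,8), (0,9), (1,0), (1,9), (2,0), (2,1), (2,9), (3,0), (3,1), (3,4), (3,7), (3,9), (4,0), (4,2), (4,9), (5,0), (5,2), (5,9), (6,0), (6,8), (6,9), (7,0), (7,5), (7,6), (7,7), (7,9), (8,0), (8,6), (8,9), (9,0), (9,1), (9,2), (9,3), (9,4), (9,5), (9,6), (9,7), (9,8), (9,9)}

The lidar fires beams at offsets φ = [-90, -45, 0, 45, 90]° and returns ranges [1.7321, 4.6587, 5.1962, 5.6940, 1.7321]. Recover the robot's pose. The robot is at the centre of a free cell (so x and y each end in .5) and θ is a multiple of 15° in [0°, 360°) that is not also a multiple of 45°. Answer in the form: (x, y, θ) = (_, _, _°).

(x, y, θ) = (5.5, 6.5, 240°)

Candidates: 53 free-cell centres × 16 headings = 848 poses. Raycast each; keep the one whose scan matches to 4 dp.
  (4.5, 6.5, 15°): beam 1 = 3.6235 ≠ 1.7321 ✗
  (8.5, 8.5, 165°): beam 1 = 0.5176 ≠ 1.7321 ✗
  (6.5, 1.5, 120°): beam 1 = 2.8868 ≠ 1.7321 ✗
  (1.5, 4.5, 285°): beam 1 = 0.5176 ≠ 1.7321 ✗
  …
  (5.5, 6.5, 240°): r_1=1.7321, r_2=4.6587, r_3=5.1962, r_4=5.6940, r_5=1.7321 — all match ✓
No second candidate reproduces the full scan.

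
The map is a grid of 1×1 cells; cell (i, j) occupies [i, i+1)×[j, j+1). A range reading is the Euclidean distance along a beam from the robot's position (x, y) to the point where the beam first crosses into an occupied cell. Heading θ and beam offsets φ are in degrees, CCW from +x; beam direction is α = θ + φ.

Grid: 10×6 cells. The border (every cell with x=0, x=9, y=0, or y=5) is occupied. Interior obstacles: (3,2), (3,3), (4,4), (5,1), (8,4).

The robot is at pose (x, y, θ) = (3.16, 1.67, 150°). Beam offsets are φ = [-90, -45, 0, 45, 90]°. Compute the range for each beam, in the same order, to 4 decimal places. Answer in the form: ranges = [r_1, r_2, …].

ranges = [0.3811, 0.3416, 2.4942, 2.2362, 0.7736]

beam 1: φ=-90°, α=60°
  direction (0.5000, 0.8660); cell (3,1); t to first gridline: x 1.6800, y 0.3811 (then +2.0000 / +1.1547)
    (3,2) via y @ 0.3811  # hit
  → r_1 = 0.3811
beam 2: φ=-45°, α=105°
  direction (-0.2588, 0.9659); cell (3,1); t to first gridline: x 0.6182, y 0.3416 (then +3.8637 / +1.0353)
    (3,2) via y @ 0.3416  # hit
  → r_2 = 0.3416
beam 3: φ=0°, α=150°
  direction (-0.8660, 0.5000); cell (3,1); t to first gridline: x 0.1848, y 0.6600 (then +1.1547 / +2.0000)
    (2,1) via x @ 0.1848
    (2,2) via y @ 0.6600
    (1,2) via x @ 1.3395
    (0,2) via x @ 2.4942  # hit
  → r_3 = 2.4942
beam 4: φ=45°, α=195°
  direction (-0.9659, -0.2588); cell (3,1); t to first gridline: x 0.1656, y 2.5887 (then +1.0353 / +3.8637)
    (2,1) via x @ 0.1656
    (1,1) via x @ 1.2009
    (0,1) via x @ 2.2362  # hit
  → r_4 = 2.2362
beam 5: φ=90°, α=240°
  direction (-0.5000, -0.8660); cell (3,1); t to first gridline: x 0.3200, y 0.7736 (then +2.0000 / +1.1547)
    (2,1) via x @ 0.3200
    (2,0) via y @ 0.7736  # hit
  → r_5 = 0.7736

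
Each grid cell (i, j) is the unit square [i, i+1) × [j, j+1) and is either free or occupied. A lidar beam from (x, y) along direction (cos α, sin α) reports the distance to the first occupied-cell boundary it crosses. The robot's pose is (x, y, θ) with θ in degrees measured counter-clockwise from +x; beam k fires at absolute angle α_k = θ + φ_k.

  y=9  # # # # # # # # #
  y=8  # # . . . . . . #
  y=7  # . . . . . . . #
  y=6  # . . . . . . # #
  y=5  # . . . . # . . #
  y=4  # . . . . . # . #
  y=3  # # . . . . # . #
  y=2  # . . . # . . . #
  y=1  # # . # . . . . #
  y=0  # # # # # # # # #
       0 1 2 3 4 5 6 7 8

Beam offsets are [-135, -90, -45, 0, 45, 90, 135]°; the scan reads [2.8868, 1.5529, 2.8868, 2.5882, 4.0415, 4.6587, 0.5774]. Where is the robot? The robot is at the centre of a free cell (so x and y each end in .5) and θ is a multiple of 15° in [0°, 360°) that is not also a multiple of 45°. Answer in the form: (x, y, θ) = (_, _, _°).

Enumerate (i+0.5, j+0.5, θ) over the 47 free cells and 16 admissible headings. For each, cast all 7 beams and compare to the given ranges.
  (5.5, 2.5, 75°): beam 1 = 1.7321 ≠ 2.8868 ✗
  (4.5, 5.5, 210°): beam 1 = 3.6235 ≠ 2.8868 ✗
  (3.5, 7.5, 255°): beam 1 = 1.7321 ≠ 2.8868 ✗
  (2.5, 6.5, 210°): beam 1 = 2.5882 ≠ 2.8868 ✗
  (5.5, 3.5, 15°): beam 1 = 1.0000 ≠ 2.8868 ✗
  …
  (5.5, 6.5, 105°): r_1=2.8868, r_2=1.5529, r_3=2.8868, r_4=2.5882, r_5=4.0415, r_6=4.6587, r_7=0.5774 — all match ✓
No second candidate reproduces the full scan.

(x, y, θ) = (5.5, 6.5, 105°)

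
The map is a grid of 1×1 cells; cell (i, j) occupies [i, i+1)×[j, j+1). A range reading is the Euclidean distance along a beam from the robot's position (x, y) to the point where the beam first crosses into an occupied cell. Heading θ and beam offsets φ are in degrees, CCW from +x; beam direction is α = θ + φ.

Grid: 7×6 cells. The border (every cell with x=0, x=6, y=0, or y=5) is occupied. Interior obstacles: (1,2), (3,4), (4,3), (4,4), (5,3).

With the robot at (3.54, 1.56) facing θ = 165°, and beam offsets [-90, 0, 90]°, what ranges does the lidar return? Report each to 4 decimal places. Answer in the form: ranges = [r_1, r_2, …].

beam 1: φ=-90°, α=75°
  d=(0.2588,0.9659)  start (3,1)  tX=1.7773 tY=0.4555  stride 1/|dx|=3.8637 1/|dy|=1.0353
    cross y-line → (3,2), t=0.4555
    cross y-line → (3,3), t=1.4908
    cross x-line → (4,3), t=1.7773 (wall)
  → r_1 = 1.7773
beam 2: φ=0°, α=165°
  d=(-0.9659,0.2588)  start (3,1)  tX=0.5590 tY=1.7000  stride 1/|dx|=1.0353 1/|dy|=3.8637
    cross x-line → (2,1), t=0.5590
    cross x-line → (1,1), t=1.5943
    cross y-line → (1,2), t=1.7000 (wall)
  → r_2 = 1.7000
beam 3: φ=90°, α=255°
  d=(-0.2588,-0.9659)  start (3,1)  tX=2.0864 tY=0.5798  stride 1/|dx|=3.8637 1/|dy|=1.0353
    cross y-line → (3,0), t=0.5798 (wall)
  → r_3 = 0.5798

ranges = [1.7773, 1.7000, 0.5798]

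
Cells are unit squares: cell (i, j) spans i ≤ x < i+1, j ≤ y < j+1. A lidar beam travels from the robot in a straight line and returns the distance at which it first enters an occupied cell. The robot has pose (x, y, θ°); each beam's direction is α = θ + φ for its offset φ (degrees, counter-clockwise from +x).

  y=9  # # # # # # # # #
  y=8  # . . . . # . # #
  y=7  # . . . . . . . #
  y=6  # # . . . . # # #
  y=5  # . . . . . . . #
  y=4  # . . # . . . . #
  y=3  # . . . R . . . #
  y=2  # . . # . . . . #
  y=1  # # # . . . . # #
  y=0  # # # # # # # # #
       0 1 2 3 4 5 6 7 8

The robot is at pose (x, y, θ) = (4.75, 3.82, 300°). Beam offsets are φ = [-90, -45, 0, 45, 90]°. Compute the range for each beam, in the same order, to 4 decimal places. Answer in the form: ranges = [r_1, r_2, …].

beam 1: φ=-90°, α=210°
  dir = (cos 210°, sin 210°) = (-0.8660, -0.5000); from cell (4,3)
  next x-line at t=0.8660, next y-line at t=1.6400; Δt_x=1.1547, Δt_y=2.0000
    x: enter (3,3) at t=0.8660
    y: enter (3,2) at t=1.6400 ← occupied
  → r_1 = 1.6400
beam 2: φ=-45°, α=255°
  dir = (cos 255°, sin 255°) = (-0.2588, -0.9659); from cell (4,3)
  next x-line at t=2.8978, next y-line at t=0.8489; Δt_x=3.8637, Δt_y=1.0353
    y: enter (4,2) at t=0.8489
    y: enter (4,1) at t=1.8842
    x: enter (3,1) at t=2.8978
    y: enter (3,0) at t=2.9195 ← occupied
  → r_2 = 2.9195
beam 3: φ=0°, α=300°
  dir = (cos 300°, sin 300°) = (0.5000, -0.8660); from cell (4,3)
  next x-line at t=0.5000, next y-line at t=0.9469; Δt_x=2.0000, Δt_y=1.1547
    x: enter (5,3) at t=0.5000
    y: enter (5,2) at t=0.9469
    y: enter (5,1) at t=2.1016
    x: enter (6,1) at t=2.5000
    y: enter (6,0) at t=3.2563 ← occupied
  → r_3 = 3.2563
beam 4: φ=45°, α=345°
  dir = (cos 345°, sin 345°) = (0.9659, -0.2588); from cell (4,3)
  next x-line at t=0.2588, next y-line at t=3.1682; Δt_x=1.0353, Δt_y=3.8637
    x: enter (5,3) at t=0.2588
    x: enter (6,3) at t=1.2941
    x: enter (7,3) at t=2.3294
    y: enter (7,2) at t=3.1682
    x: enter (8,2) at t=3.3646 ← occupied
  → r_4 = 3.3646
beam 5: φ=90°, α=30°
  dir = (cos 30°, sin 30°) = (0.8660, 0.5000); from cell (4,3)
  next x-line at t=0.2887, next y-line at t=0.3600; Δt_x=1.1547, Δt_y=2.0000
    x: enter (5,3) at t=0.2887
    y: enter (5,4) at t=0.3600
    x: enter (6,4) at t=1.4434
    y: enter (6,5) at t=2.3600
    x: enter (7,5) at t=2.5981
    x: enter (8,5) at t=3.7528 ← occupied
  → r_5 = 3.7528

ranges = [1.6400, 2.9195, 3.2563, 3.3646, 3.7528]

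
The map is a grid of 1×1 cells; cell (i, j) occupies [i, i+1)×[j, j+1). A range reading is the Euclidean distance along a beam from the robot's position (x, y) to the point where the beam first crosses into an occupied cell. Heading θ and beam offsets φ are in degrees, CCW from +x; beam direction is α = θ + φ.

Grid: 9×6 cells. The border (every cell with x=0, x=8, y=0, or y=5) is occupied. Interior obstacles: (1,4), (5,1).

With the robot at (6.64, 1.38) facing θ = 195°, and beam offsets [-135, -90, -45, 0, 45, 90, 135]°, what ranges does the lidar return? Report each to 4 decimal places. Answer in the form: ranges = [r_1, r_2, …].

beam 1: φ=-135°, α=60°
  dir = (cos 60°, sin 60°) = (0.5000, 0.8660); from cell (6,1)
  next x-line at t=0.7200, next y-line at t=0.7159; Δt_x=2.0000, Δt_y=1.1547
    y: enter (6,2) at t=0.7159
    x: enter (7,2) at t=0.7200
    y: enter (7,3) at t=1.8706
    x: enter (8,3) at t=2.7200 ← occupied
  → r_1 = 2.7200
beam 2: φ=-90°, α=105°
  dir = (cos 105°, sin 105°) = (-0.2588, 0.9659); from cell (6,1)
  next x-line at t=2.4728, next y-line at t=0.6419; Δt_x=3.8637, Δt_y=1.0353
    y: enter (6,2) at t=0.6419
    y: enter (6,3) at t=1.6771
    x: enter (5,3) at t=2.4728
    y: enter (5,4) at t=2.7124
    y: enter (5,5) at t=3.7477 ← occupied
  → r_2 = 3.7477
beam 3: φ=-45°, α=150°
  dir = (cos 150°, sin 150°) = (-0.8660, 0.5000); from cell (6,1)
  next x-line at t=0.7390, next y-line at t=1.2400; Δt_x=1.1547, Δt_y=2.0000
    x: enter (5,1) at t=0.7390 ← occupied
  → r_3 = 0.7390
beam 4: φ=0°, α=195°
  dir = (cos 195°, sin 195°) = (-0.9659, -0.2588); from cell (6,1)
  next x-line at t=0.6626, next y-line at t=1.4682; Δt_x=1.0353, Δt_y=3.8637
    x: enter (5,1) at t=0.6626 ← occupied
  → r_4 = 0.6626
beam 5: φ=45°, α=240°
  dir = (cos 240°, sin 240°) = (-0.5000, -0.8660); from cell (6,1)
  next x-line at t=1.2800, next y-line at t=0.4388; Δt_x=2.0000, Δt_y=1.1547
    y: enter (6,0) at t=0.4388 ← occupied
  → r_5 = 0.4388
beam 6: φ=90°, α=285°
  dir = (cos 285°, sin 285°) = (0.2588, -0.9659); from cell (6,1)
  next x-line at t=1.3909, next y-line at t=0.3934; Δt_x=3.8637, Δt_y=1.0353
    y: enter (6,0) at t=0.3934 ← occupied
  → r_6 = 0.3934
beam 7: φ=135°, α=330°
  dir = (cos 330°, sin 330°) = (0.8660, -0.5000); from cell (6,1)
  next x-line at t=0.4157, next y-line at t=0.7600; Δt_x=1.1547, Δt_y=2.0000
    x: enter (7,1) at t=0.4157
    y: enter (7,0) at t=0.7600 ← occupied
  → r_7 = 0.7600

ranges = [2.7200, 3.7477, 0.7390, 0.6626, 0.4388, 0.3934, 0.7600]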